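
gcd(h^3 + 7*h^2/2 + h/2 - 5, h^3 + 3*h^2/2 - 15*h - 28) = h + 2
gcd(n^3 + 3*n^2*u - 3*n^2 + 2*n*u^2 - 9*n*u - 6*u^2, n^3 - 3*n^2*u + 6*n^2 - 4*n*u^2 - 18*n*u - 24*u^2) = n + u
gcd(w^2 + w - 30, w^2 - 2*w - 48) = w + 6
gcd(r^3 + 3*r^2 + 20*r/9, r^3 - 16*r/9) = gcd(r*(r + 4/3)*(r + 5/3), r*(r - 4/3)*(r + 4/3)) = r^2 + 4*r/3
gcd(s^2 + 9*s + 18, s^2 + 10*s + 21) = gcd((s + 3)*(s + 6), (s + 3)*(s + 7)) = s + 3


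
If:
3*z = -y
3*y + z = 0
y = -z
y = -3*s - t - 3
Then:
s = -t/3 - 1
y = 0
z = 0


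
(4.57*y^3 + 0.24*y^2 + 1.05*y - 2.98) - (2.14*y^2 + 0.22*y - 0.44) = 4.57*y^3 - 1.9*y^2 + 0.83*y - 2.54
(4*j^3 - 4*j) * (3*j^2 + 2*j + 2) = 12*j^5 + 8*j^4 - 4*j^3 - 8*j^2 - 8*j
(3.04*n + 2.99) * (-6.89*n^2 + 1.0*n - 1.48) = -20.9456*n^3 - 17.5611*n^2 - 1.5092*n - 4.4252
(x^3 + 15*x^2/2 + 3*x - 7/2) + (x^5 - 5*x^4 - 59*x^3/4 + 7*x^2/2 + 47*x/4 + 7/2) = x^5 - 5*x^4 - 55*x^3/4 + 11*x^2 + 59*x/4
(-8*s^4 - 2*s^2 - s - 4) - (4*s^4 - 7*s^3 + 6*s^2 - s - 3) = -12*s^4 + 7*s^3 - 8*s^2 - 1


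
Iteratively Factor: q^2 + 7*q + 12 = (q + 4)*(q + 3)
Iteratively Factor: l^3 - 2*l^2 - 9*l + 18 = (l - 2)*(l^2 - 9) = (l - 3)*(l - 2)*(l + 3)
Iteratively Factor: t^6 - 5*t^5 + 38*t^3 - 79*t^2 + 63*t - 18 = (t - 3)*(t^5 - 2*t^4 - 6*t^3 + 20*t^2 - 19*t + 6) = (t - 3)*(t - 2)*(t^4 - 6*t^2 + 8*t - 3) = (t - 3)*(t - 2)*(t - 1)*(t^3 + t^2 - 5*t + 3) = (t - 3)*(t - 2)*(t - 1)*(t + 3)*(t^2 - 2*t + 1) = (t - 3)*(t - 2)*(t - 1)^2*(t + 3)*(t - 1)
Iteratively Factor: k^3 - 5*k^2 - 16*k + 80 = (k - 5)*(k^2 - 16) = (k - 5)*(k + 4)*(k - 4)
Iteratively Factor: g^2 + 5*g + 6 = (g + 3)*(g + 2)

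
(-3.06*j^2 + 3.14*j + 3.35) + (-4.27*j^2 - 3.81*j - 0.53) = -7.33*j^2 - 0.67*j + 2.82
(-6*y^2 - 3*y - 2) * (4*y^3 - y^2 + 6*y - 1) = -24*y^5 - 6*y^4 - 41*y^3 - 10*y^2 - 9*y + 2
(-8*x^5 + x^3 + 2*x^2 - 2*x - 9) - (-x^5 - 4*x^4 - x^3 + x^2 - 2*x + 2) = -7*x^5 + 4*x^4 + 2*x^3 + x^2 - 11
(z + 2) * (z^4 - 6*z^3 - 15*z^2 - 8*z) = z^5 - 4*z^4 - 27*z^3 - 38*z^2 - 16*z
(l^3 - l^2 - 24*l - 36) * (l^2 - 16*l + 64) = l^5 - 17*l^4 + 56*l^3 + 284*l^2 - 960*l - 2304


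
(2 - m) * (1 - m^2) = m^3 - 2*m^2 - m + 2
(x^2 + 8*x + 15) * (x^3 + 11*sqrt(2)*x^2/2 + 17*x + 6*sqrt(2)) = x^5 + 11*sqrt(2)*x^4/2 + 8*x^4 + 32*x^3 + 44*sqrt(2)*x^3 + 177*sqrt(2)*x^2/2 + 136*x^2 + 48*sqrt(2)*x + 255*x + 90*sqrt(2)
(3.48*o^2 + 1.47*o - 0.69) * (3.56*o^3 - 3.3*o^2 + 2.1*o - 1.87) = 12.3888*o^5 - 6.2508*o^4 + 0.000600000000000378*o^3 - 1.1436*o^2 - 4.1979*o + 1.2903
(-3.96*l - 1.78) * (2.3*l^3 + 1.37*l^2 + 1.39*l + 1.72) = -9.108*l^4 - 9.5192*l^3 - 7.943*l^2 - 9.2854*l - 3.0616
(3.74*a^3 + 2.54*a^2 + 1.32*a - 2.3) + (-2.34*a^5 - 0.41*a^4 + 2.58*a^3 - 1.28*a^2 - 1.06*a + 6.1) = -2.34*a^5 - 0.41*a^4 + 6.32*a^3 + 1.26*a^2 + 0.26*a + 3.8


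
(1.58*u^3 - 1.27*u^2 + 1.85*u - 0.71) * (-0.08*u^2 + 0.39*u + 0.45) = -0.1264*u^5 + 0.7178*u^4 + 0.0677*u^3 + 0.2068*u^2 + 0.5556*u - 0.3195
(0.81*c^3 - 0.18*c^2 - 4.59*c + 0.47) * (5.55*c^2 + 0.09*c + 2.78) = 4.4955*c^5 - 0.9261*c^4 - 23.2389*c^3 + 1.695*c^2 - 12.7179*c + 1.3066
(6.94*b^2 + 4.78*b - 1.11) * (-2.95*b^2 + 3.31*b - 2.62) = -20.473*b^4 + 8.8704*b^3 + 0.913500000000002*b^2 - 16.1977*b + 2.9082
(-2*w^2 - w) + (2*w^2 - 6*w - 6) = -7*w - 6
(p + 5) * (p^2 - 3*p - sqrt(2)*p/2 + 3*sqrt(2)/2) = p^3 - sqrt(2)*p^2/2 + 2*p^2 - 15*p - sqrt(2)*p + 15*sqrt(2)/2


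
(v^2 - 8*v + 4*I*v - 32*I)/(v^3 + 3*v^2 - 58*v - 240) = (v + 4*I)/(v^2 + 11*v + 30)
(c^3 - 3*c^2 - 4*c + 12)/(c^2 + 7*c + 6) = (c^3 - 3*c^2 - 4*c + 12)/(c^2 + 7*c + 6)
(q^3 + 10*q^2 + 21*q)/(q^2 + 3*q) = q + 7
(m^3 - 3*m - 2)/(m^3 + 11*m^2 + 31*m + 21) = (m^2 - m - 2)/(m^2 + 10*m + 21)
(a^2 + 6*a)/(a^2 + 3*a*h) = (a + 6)/(a + 3*h)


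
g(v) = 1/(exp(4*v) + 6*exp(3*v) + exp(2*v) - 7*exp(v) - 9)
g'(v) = (-4*exp(4*v) - 18*exp(3*v) - 2*exp(2*v) + 7*exp(v))/(exp(4*v) + 6*exp(3*v) + exp(2*v) - 7*exp(v) - 9)^2 = (-4*exp(3*v) - 18*exp(2*v) - 2*exp(v) + 7)*exp(v)/(exp(4*v) + 6*exp(3*v) + exp(2*v) - 7*exp(v) - 9)^2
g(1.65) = 0.00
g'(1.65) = -0.00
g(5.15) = 0.00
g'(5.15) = -0.00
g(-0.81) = -0.09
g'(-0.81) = 0.01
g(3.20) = 0.00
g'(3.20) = -0.00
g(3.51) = 0.00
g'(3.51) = -0.00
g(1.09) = 0.00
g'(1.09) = -0.02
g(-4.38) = -0.11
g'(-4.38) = 0.00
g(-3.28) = -0.11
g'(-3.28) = 0.00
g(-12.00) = -0.11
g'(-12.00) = 0.00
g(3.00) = 0.00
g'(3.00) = 0.00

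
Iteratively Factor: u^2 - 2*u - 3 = (u + 1)*(u - 3)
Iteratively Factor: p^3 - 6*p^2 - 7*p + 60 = (p - 4)*(p^2 - 2*p - 15) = (p - 5)*(p - 4)*(p + 3)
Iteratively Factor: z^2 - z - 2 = (z + 1)*(z - 2)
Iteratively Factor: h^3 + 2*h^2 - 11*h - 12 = (h + 1)*(h^2 + h - 12) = (h + 1)*(h + 4)*(h - 3)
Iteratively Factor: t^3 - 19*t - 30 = (t + 2)*(t^2 - 2*t - 15) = (t + 2)*(t + 3)*(t - 5)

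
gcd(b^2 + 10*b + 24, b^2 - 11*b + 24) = 1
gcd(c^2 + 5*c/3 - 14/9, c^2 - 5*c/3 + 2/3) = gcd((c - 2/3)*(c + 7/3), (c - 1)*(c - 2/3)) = c - 2/3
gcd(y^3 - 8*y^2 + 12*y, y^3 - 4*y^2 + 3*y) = y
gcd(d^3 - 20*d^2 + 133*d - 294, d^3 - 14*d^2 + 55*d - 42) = d^2 - 13*d + 42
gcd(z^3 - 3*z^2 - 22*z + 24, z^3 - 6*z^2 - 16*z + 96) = z^2 - 2*z - 24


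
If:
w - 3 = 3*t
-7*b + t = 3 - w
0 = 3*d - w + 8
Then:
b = 4*w/21 - 4/7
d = w/3 - 8/3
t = w/3 - 1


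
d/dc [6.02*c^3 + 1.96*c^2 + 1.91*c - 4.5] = 18.06*c^2 + 3.92*c + 1.91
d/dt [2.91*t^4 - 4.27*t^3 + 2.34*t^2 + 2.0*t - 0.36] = 11.64*t^3 - 12.81*t^2 + 4.68*t + 2.0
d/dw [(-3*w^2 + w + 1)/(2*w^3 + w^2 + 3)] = (-2*w*(3*w + 1)*(-3*w^2 + w + 1) + (1 - 6*w)*(2*w^3 + w^2 + 3))/(2*w^3 + w^2 + 3)^2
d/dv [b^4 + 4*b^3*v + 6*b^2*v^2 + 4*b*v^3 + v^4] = 4*b^3 + 12*b^2*v + 12*b*v^2 + 4*v^3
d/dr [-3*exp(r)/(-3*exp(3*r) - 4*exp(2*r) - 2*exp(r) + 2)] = (-18*exp(3*r) - 12*exp(2*r) - 6)*exp(r)/(9*exp(6*r) + 24*exp(5*r) + 28*exp(4*r) + 4*exp(3*r) - 12*exp(2*r) - 8*exp(r) + 4)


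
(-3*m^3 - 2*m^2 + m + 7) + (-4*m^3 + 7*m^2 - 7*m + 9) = -7*m^3 + 5*m^2 - 6*m + 16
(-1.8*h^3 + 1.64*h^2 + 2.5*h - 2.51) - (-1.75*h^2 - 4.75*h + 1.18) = -1.8*h^3 + 3.39*h^2 + 7.25*h - 3.69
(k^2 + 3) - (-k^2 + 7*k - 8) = 2*k^2 - 7*k + 11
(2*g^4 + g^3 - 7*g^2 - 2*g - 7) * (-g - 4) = -2*g^5 - 9*g^4 + 3*g^3 + 30*g^2 + 15*g + 28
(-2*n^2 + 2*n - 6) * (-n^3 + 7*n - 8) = 2*n^5 - 2*n^4 - 8*n^3 + 30*n^2 - 58*n + 48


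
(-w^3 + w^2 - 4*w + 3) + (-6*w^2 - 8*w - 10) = -w^3 - 5*w^2 - 12*w - 7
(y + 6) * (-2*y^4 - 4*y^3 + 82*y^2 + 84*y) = -2*y^5 - 16*y^4 + 58*y^3 + 576*y^2 + 504*y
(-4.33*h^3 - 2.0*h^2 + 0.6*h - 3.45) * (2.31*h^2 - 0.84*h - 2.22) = -10.0023*h^5 - 0.9828*h^4 + 12.6786*h^3 - 4.0335*h^2 + 1.566*h + 7.659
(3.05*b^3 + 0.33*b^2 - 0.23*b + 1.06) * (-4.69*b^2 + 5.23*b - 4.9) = -14.3045*b^5 + 14.4038*b^4 - 12.1404*b^3 - 7.7913*b^2 + 6.6708*b - 5.194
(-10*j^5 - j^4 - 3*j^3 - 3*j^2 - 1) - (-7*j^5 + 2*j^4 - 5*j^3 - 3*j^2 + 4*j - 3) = -3*j^5 - 3*j^4 + 2*j^3 - 4*j + 2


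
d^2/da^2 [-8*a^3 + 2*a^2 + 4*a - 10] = 4 - 48*a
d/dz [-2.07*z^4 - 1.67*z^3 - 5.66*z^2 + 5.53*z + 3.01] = -8.28*z^3 - 5.01*z^2 - 11.32*z + 5.53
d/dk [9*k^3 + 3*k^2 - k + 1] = 27*k^2 + 6*k - 1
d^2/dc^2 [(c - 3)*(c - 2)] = 2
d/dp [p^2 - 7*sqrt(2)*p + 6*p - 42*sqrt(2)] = 2*p - 7*sqrt(2) + 6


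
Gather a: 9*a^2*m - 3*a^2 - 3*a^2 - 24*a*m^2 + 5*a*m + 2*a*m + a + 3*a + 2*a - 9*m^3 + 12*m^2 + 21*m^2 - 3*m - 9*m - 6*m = a^2*(9*m - 6) + a*(-24*m^2 + 7*m + 6) - 9*m^3 + 33*m^2 - 18*m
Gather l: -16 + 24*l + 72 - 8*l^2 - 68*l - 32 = -8*l^2 - 44*l + 24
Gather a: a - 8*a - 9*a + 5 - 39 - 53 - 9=-16*a - 96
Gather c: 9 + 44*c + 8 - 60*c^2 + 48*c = -60*c^2 + 92*c + 17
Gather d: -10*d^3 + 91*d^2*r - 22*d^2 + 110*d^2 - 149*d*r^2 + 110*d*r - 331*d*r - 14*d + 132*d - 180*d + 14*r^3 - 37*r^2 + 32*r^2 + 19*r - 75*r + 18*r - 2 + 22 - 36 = -10*d^3 + d^2*(91*r + 88) + d*(-149*r^2 - 221*r - 62) + 14*r^3 - 5*r^2 - 38*r - 16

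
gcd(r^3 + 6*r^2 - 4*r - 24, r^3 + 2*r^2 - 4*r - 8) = r^2 - 4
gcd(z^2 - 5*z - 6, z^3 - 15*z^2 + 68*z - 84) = z - 6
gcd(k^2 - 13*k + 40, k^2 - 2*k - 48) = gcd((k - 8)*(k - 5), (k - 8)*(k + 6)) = k - 8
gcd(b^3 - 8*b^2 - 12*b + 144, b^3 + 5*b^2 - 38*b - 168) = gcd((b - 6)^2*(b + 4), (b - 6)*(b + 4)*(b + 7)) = b^2 - 2*b - 24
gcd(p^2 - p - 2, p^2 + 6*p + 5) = p + 1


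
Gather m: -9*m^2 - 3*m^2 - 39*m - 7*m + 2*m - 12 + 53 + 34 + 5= -12*m^2 - 44*m + 80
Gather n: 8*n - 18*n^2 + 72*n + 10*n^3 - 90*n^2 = 10*n^3 - 108*n^2 + 80*n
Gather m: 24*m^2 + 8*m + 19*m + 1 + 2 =24*m^2 + 27*m + 3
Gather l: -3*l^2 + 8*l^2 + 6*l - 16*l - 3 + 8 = 5*l^2 - 10*l + 5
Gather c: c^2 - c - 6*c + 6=c^2 - 7*c + 6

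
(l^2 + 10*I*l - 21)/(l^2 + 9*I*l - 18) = (l + 7*I)/(l + 6*I)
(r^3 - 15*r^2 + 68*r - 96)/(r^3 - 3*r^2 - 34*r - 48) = (r^2 - 7*r + 12)/(r^2 + 5*r + 6)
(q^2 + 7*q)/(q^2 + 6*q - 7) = q/(q - 1)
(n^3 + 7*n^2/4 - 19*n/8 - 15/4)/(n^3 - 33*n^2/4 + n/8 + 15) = (n + 2)/(n - 8)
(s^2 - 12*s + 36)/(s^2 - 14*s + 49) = (s^2 - 12*s + 36)/(s^2 - 14*s + 49)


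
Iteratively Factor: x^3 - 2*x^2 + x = (x - 1)*(x^2 - x) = (x - 1)^2*(x)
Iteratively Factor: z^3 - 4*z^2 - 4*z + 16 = (z - 4)*(z^2 - 4) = (z - 4)*(z + 2)*(z - 2)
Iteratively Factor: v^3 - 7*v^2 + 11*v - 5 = (v - 5)*(v^2 - 2*v + 1) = (v - 5)*(v - 1)*(v - 1)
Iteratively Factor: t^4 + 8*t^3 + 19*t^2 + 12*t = (t)*(t^3 + 8*t^2 + 19*t + 12) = t*(t + 4)*(t^2 + 4*t + 3) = t*(t + 3)*(t + 4)*(t + 1)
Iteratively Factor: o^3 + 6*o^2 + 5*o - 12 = (o + 4)*(o^2 + 2*o - 3) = (o - 1)*(o + 4)*(o + 3)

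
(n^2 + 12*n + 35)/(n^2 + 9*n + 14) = (n + 5)/(n + 2)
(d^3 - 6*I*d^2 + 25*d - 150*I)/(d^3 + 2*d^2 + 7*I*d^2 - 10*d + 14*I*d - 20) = (d^2 - 11*I*d - 30)/(d^2 + 2*d*(1 + I) + 4*I)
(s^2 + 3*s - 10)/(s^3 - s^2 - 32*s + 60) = (s + 5)/(s^2 + s - 30)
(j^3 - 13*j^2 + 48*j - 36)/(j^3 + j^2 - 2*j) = (j^2 - 12*j + 36)/(j*(j + 2))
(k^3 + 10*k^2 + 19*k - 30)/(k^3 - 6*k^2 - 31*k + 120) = (k^2 + 5*k - 6)/(k^2 - 11*k + 24)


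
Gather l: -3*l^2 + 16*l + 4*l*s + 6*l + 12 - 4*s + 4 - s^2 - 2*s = -3*l^2 + l*(4*s + 22) - s^2 - 6*s + 16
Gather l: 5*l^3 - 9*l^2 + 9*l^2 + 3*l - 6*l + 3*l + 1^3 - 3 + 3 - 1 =5*l^3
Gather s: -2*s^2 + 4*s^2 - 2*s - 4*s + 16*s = 2*s^2 + 10*s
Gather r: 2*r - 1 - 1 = 2*r - 2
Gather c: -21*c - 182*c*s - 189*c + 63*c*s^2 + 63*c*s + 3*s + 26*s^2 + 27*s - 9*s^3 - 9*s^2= c*(63*s^2 - 119*s - 210) - 9*s^3 + 17*s^2 + 30*s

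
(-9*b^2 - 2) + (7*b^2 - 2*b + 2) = -2*b^2 - 2*b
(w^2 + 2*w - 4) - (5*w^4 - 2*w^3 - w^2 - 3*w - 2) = -5*w^4 + 2*w^3 + 2*w^2 + 5*w - 2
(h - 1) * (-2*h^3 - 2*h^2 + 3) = -2*h^4 + 2*h^2 + 3*h - 3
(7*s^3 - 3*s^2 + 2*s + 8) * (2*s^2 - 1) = 14*s^5 - 6*s^4 - 3*s^3 + 19*s^2 - 2*s - 8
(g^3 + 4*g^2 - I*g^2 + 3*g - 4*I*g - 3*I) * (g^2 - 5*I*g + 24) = g^5 + 4*g^4 - 6*I*g^4 + 22*g^3 - 24*I*g^3 + 76*g^2 - 42*I*g^2 + 57*g - 96*I*g - 72*I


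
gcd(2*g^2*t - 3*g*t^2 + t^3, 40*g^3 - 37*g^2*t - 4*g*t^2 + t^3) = -g + t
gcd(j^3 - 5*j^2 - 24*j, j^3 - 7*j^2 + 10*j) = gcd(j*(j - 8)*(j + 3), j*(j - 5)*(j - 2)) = j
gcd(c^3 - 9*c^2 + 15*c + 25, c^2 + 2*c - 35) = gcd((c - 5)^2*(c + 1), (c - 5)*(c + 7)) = c - 5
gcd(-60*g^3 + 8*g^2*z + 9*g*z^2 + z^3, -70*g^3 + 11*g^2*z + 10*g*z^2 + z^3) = -10*g^2 + 3*g*z + z^2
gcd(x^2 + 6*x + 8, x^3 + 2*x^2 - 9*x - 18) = x + 2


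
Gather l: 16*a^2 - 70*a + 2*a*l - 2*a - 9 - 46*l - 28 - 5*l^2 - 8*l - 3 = 16*a^2 - 72*a - 5*l^2 + l*(2*a - 54) - 40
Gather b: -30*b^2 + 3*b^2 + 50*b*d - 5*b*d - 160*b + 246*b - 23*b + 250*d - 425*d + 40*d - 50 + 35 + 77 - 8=-27*b^2 + b*(45*d + 63) - 135*d + 54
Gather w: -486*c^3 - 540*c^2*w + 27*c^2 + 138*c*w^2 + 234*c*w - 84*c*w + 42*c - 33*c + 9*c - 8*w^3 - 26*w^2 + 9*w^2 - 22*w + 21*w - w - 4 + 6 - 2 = -486*c^3 + 27*c^2 + 18*c - 8*w^3 + w^2*(138*c - 17) + w*(-540*c^2 + 150*c - 2)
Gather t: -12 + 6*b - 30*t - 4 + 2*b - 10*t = 8*b - 40*t - 16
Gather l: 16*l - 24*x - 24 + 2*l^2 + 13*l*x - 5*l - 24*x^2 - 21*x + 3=2*l^2 + l*(13*x + 11) - 24*x^2 - 45*x - 21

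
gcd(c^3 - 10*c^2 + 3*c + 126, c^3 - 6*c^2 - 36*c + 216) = c - 6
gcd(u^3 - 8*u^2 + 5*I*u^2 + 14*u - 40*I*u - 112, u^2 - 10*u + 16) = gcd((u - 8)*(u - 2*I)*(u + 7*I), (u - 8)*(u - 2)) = u - 8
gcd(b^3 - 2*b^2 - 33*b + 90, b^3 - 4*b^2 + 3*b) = b - 3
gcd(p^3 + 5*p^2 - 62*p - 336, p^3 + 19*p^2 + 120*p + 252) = p^2 + 13*p + 42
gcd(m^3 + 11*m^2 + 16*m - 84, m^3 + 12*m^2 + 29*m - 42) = m^2 + 13*m + 42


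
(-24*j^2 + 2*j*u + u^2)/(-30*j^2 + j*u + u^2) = (-4*j + u)/(-5*j + u)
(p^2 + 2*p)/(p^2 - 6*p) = (p + 2)/(p - 6)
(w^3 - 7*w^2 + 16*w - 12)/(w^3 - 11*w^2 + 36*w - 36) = (w - 2)/(w - 6)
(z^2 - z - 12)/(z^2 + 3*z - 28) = (z + 3)/(z + 7)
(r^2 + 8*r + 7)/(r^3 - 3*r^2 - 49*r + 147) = (r + 1)/(r^2 - 10*r + 21)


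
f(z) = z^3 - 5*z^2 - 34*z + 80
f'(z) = 3*z^2 - 10*z - 34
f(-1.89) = 119.65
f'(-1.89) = -4.38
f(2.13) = -5.44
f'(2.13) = -41.69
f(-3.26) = 103.06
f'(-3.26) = 30.48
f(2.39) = -16.17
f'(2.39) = -40.76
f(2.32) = -13.30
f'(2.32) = -41.05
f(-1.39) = 114.91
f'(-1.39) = -14.30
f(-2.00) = 120.00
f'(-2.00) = -2.00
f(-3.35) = 100.19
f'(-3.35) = 33.17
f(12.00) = 680.00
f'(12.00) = 278.00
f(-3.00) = 110.00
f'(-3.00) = 23.00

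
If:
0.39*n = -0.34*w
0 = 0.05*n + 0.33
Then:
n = -6.60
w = 7.57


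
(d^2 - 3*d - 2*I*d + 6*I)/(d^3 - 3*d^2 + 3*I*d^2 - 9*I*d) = (d - 2*I)/(d*(d + 3*I))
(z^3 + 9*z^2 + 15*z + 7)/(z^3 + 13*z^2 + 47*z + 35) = (z + 1)/(z + 5)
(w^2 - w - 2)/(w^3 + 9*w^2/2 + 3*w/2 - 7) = 2*(w^2 - w - 2)/(2*w^3 + 9*w^2 + 3*w - 14)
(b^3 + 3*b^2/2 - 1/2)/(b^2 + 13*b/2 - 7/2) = (b^2 + 2*b + 1)/(b + 7)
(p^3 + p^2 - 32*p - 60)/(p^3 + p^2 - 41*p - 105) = (p^2 - 4*p - 12)/(p^2 - 4*p - 21)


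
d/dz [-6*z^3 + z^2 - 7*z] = -18*z^2 + 2*z - 7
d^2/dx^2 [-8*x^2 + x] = -16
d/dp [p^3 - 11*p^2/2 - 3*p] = 3*p^2 - 11*p - 3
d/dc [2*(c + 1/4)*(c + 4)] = 4*c + 17/2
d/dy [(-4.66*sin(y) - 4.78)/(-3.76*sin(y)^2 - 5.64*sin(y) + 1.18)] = (-35.9456*sin(y) + 8.7608*cos(2*y) - 41.2188)*cos(y)/(3.76*sin(y)^2 + 5.64*sin(y) - 1.18)^2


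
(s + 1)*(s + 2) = s^2 + 3*s + 2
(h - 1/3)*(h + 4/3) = h^2 + h - 4/9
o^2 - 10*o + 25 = (o - 5)^2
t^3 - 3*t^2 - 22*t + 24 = (t - 6)*(t - 1)*(t + 4)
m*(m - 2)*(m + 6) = m^3 + 4*m^2 - 12*m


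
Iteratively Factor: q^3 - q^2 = (q)*(q^2 - q) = q*(q - 1)*(q)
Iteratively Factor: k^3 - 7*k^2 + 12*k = (k - 3)*(k^2 - 4*k) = (k - 4)*(k - 3)*(k)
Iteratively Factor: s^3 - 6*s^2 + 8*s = (s)*(s^2 - 6*s + 8) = s*(s - 4)*(s - 2)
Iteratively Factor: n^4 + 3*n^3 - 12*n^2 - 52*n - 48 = (n + 3)*(n^3 - 12*n - 16) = (n + 2)*(n + 3)*(n^2 - 2*n - 8) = (n + 2)^2*(n + 3)*(n - 4)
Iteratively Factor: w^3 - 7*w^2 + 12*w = (w - 4)*(w^2 - 3*w) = w*(w - 4)*(w - 3)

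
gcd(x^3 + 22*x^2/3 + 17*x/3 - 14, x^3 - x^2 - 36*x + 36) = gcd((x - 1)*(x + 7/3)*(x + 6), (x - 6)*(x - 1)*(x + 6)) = x^2 + 5*x - 6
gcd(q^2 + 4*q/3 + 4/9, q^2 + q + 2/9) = q + 2/3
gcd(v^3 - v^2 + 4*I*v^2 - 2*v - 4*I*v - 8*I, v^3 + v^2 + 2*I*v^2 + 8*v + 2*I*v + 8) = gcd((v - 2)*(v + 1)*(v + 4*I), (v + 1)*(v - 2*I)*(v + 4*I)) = v^2 + v*(1 + 4*I) + 4*I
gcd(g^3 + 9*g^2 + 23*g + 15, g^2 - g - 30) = g + 5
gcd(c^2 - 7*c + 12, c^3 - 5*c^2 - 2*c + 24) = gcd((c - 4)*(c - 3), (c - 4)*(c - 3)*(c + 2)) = c^2 - 7*c + 12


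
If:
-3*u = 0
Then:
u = 0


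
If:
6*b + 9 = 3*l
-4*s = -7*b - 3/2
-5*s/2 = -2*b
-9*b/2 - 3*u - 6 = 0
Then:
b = -15/38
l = 42/19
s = -6/19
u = -107/76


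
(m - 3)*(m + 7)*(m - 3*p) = m^3 - 3*m^2*p + 4*m^2 - 12*m*p - 21*m + 63*p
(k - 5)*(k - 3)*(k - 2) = k^3 - 10*k^2 + 31*k - 30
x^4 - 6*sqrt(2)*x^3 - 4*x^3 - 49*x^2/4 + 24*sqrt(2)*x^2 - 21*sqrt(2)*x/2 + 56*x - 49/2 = (x - 7/2)*(x - 1/2)*(x - 7*sqrt(2))*(x + sqrt(2))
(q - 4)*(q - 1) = q^2 - 5*q + 4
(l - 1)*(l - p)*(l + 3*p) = l^3 + 2*l^2*p - l^2 - 3*l*p^2 - 2*l*p + 3*p^2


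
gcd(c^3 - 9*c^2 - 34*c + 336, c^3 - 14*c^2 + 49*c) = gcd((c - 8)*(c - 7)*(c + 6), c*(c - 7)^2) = c - 7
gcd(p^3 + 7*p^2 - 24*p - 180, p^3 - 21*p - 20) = p - 5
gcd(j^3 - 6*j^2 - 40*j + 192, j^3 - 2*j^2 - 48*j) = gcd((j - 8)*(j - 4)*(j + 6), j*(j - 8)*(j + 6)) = j^2 - 2*j - 48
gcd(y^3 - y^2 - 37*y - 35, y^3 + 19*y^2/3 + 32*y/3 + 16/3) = y + 1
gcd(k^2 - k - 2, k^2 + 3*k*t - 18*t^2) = 1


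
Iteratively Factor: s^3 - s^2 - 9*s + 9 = (s + 3)*(s^2 - 4*s + 3) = (s - 3)*(s + 3)*(s - 1)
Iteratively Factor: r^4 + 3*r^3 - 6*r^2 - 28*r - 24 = (r + 2)*(r^3 + r^2 - 8*r - 12) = (r - 3)*(r + 2)*(r^2 + 4*r + 4) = (r - 3)*(r + 2)^2*(r + 2)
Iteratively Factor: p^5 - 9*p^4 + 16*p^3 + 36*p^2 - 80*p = (p - 4)*(p^4 - 5*p^3 - 4*p^2 + 20*p) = (p - 5)*(p - 4)*(p^3 - 4*p) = (p - 5)*(p - 4)*(p + 2)*(p^2 - 2*p) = (p - 5)*(p - 4)*(p - 2)*(p + 2)*(p)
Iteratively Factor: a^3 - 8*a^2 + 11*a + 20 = (a + 1)*(a^2 - 9*a + 20) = (a - 4)*(a + 1)*(a - 5)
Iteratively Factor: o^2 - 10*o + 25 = (o - 5)*(o - 5)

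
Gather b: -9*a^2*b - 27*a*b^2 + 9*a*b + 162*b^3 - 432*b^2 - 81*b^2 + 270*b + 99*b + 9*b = 162*b^3 + b^2*(-27*a - 513) + b*(-9*a^2 + 9*a + 378)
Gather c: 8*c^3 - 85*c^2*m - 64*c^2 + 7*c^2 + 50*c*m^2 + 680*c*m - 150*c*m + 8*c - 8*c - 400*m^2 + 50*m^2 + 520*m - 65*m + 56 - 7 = 8*c^3 + c^2*(-85*m - 57) + c*(50*m^2 + 530*m) - 350*m^2 + 455*m + 49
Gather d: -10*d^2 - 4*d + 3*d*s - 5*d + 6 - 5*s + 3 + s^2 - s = -10*d^2 + d*(3*s - 9) + s^2 - 6*s + 9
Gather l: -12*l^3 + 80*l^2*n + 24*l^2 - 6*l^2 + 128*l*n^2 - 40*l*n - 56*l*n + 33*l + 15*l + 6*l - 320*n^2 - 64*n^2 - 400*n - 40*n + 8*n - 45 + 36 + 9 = -12*l^3 + l^2*(80*n + 18) + l*(128*n^2 - 96*n + 54) - 384*n^2 - 432*n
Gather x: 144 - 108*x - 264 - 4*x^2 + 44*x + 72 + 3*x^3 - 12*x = 3*x^3 - 4*x^2 - 76*x - 48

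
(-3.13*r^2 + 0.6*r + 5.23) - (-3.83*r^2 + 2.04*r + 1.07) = 0.7*r^2 - 1.44*r + 4.16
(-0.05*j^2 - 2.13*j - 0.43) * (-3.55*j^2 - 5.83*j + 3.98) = 0.1775*j^4 + 7.853*j^3 + 13.7454*j^2 - 5.9705*j - 1.7114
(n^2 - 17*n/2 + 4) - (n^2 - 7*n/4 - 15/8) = 47/8 - 27*n/4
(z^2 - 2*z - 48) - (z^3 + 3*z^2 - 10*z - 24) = -z^3 - 2*z^2 + 8*z - 24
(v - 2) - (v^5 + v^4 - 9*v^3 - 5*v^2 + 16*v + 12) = -v^5 - v^4 + 9*v^3 + 5*v^2 - 15*v - 14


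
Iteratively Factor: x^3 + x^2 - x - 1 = (x + 1)*(x^2 - 1) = (x - 1)*(x + 1)*(x + 1)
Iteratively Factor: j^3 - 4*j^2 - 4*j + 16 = (j - 2)*(j^2 - 2*j - 8) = (j - 2)*(j + 2)*(j - 4)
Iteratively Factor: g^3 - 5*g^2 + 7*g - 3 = (g - 3)*(g^2 - 2*g + 1) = (g - 3)*(g - 1)*(g - 1)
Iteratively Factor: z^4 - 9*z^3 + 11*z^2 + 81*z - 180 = (z - 5)*(z^3 - 4*z^2 - 9*z + 36) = (z - 5)*(z + 3)*(z^2 - 7*z + 12) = (z - 5)*(z - 4)*(z + 3)*(z - 3)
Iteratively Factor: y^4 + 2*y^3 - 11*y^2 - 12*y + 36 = (y + 3)*(y^3 - y^2 - 8*y + 12) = (y - 2)*(y + 3)*(y^2 + y - 6) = (y - 2)*(y + 3)^2*(y - 2)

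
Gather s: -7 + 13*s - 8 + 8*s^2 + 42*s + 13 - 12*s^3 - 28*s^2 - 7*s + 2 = -12*s^3 - 20*s^2 + 48*s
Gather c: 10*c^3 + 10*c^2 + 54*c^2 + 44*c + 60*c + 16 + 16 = 10*c^3 + 64*c^2 + 104*c + 32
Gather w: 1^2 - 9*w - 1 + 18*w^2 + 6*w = 18*w^2 - 3*w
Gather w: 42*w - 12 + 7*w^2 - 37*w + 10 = 7*w^2 + 5*w - 2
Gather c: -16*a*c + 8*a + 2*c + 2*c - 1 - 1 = 8*a + c*(4 - 16*a) - 2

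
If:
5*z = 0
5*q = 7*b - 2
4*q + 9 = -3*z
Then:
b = -37/28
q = -9/4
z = 0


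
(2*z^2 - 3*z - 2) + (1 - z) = 2*z^2 - 4*z - 1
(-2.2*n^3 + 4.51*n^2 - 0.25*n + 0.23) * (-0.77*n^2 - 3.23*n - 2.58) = 1.694*n^5 + 3.6333*n^4 - 8.6988*n^3 - 11.0054*n^2 - 0.0979*n - 0.5934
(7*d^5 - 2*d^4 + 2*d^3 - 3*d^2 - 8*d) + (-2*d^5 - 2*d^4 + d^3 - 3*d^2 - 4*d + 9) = 5*d^5 - 4*d^4 + 3*d^3 - 6*d^2 - 12*d + 9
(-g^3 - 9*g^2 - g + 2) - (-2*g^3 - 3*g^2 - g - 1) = g^3 - 6*g^2 + 3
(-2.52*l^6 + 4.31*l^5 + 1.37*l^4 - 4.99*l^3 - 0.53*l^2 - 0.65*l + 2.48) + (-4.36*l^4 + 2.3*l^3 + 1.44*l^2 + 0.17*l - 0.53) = -2.52*l^6 + 4.31*l^5 - 2.99*l^4 - 2.69*l^3 + 0.91*l^2 - 0.48*l + 1.95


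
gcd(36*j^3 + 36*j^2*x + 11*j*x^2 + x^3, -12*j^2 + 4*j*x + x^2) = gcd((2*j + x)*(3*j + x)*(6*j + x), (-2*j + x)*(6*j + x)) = 6*j + x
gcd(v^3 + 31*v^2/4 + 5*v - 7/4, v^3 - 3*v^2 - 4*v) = v + 1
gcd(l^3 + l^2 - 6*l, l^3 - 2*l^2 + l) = l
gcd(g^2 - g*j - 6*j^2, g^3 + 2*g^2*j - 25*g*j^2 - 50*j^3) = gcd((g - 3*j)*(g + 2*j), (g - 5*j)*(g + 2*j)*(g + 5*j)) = g + 2*j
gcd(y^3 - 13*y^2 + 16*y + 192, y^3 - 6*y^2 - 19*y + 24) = y^2 - 5*y - 24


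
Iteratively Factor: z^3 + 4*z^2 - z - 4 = (z + 4)*(z^2 - 1) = (z - 1)*(z + 4)*(z + 1)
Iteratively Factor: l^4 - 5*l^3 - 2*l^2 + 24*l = (l - 3)*(l^3 - 2*l^2 - 8*l) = (l - 3)*(l + 2)*(l^2 - 4*l) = l*(l - 3)*(l + 2)*(l - 4)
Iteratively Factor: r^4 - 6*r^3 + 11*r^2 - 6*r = (r - 3)*(r^3 - 3*r^2 + 2*r) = (r - 3)*(r - 1)*(r^2 - 2*r) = (r - 3)*(r - 2)*(r - 1)*(r)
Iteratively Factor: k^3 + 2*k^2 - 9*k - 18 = (k - 3)*(k^2 + 5*k + 6) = (k - 3)*(k + 3)*(k + 2)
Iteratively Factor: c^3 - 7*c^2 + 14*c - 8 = (c - 4)*(c^2 - 3*c + 2) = (c - 4)*(c - 1)*(c - 2)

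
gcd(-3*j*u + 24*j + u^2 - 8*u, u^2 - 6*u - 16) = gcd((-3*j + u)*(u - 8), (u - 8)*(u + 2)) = u - 8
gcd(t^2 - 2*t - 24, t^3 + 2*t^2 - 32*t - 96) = t^2 - 2*t - 24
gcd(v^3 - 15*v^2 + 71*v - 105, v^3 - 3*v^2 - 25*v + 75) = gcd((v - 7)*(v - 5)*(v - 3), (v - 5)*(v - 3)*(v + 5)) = v^2 - 8*v + 15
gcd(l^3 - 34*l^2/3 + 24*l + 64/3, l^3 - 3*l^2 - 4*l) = l - 4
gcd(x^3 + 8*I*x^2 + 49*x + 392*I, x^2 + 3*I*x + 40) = x + 8*I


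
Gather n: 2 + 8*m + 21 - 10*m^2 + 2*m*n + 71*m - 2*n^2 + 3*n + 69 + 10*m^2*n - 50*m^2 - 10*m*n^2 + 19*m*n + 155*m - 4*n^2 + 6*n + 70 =-60*m^2 + 234*m + n^2*(-10*m - 6) + n*(10*m^2 + 21*m + 9) + 162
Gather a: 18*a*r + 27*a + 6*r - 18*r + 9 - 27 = a*(18*r + 27) - 12*r - 18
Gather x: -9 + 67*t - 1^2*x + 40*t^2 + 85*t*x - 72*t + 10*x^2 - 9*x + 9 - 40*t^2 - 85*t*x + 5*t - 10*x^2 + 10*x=0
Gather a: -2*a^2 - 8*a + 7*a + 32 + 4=-2*a^2 - a + 36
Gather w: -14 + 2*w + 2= 2*w - 12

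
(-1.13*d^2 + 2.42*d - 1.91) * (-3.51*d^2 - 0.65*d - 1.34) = 3.9663*d^4 - 7.7597*d^3 + 6.6453*d^2 - 2.0013*d + 2.5594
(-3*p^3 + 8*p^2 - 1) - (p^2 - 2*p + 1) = -3*p^3 + 7*p^2 + 2*p - 2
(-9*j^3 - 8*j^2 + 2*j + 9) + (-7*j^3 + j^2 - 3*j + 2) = -16*j^3 - 7*j^2 - j + 11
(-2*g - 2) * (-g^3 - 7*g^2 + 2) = 2*g^4 + 16*g^3 + 14*g^2 - 4*g - 4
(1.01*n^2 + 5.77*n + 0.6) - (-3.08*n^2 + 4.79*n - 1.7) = 4.09*n^2 + 0.98*n + 2.3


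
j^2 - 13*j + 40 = (j - 8)*(j - 5)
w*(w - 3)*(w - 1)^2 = w^4 - 5*w^3 + 7*w^2 - 3*w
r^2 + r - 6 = (r - 2)*(r + 3)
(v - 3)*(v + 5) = v^2 + 2*v - 15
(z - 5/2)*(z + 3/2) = z^2 - z - 15/4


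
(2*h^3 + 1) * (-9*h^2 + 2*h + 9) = -18*h^5 + 4*h^4 + 18*h^3 - 9*h^2 + 2*h + 9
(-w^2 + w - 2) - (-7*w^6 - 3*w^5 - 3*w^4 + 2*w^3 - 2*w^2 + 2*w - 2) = 7*w^6 + 3*w^5 + 3*w^4 - 2*w^3 + w^2 - w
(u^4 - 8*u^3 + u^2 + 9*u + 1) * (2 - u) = -u^5 + 10*u^4 - 17*u^3 - 7*u^2 + 17*u + 2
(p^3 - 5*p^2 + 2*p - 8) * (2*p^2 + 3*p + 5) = 2*p^5 - 7*p^4 - 6*p^3 - 35*p^2 - 14*p - 40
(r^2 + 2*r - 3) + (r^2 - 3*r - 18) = 2*r^2 - r - 21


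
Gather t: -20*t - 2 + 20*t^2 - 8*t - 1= 20*t^2 - 28*t - 3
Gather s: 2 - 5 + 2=-1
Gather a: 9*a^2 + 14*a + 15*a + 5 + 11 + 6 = 9*a^2 + 29*a + 22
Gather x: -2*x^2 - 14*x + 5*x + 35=-2*x^2 - 9*x + 35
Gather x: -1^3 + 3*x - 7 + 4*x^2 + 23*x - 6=4*x^2 + 26*x - 14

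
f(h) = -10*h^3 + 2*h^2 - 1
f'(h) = -30*h^2 + 4*h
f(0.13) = -0.99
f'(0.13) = 0.01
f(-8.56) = 6417.77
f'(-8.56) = -2232.45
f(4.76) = -1034.19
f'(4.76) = -660.69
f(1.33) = -20.99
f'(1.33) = -47.75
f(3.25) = -323.16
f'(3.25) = -303.88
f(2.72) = -187.44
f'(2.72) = -211.07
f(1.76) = -49.32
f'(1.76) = -85.89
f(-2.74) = 219.72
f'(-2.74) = -236.19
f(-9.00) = 7451.00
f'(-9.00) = -2466.00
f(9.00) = -7129.00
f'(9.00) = -2394.00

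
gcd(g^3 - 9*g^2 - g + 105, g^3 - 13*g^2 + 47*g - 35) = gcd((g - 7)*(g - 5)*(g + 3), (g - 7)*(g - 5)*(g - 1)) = g^2 - 12*g + 35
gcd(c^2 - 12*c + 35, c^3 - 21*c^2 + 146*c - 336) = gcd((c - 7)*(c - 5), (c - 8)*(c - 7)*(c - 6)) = c - 7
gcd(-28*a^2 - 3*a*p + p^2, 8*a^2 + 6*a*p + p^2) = 4*a + p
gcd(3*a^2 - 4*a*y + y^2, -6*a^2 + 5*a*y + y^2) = -a + y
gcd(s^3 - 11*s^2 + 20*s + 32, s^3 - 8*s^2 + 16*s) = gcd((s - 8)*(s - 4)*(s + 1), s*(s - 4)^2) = s - 4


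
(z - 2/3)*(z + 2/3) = z^2 - 4/9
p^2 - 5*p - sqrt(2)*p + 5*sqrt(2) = (p - 5)*(p - sqrt(2))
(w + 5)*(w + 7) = w^2 + 12*w + 35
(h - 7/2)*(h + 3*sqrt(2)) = h^2 - 7*h/2 + 3*sqrt(2)*h - 21*sqrt(2)/2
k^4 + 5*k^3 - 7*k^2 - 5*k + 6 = (k - 1)^2*(k + 1)*(k + 6)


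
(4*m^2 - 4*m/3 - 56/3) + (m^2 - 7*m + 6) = 5*m^2 - 25*m/3 - 38/3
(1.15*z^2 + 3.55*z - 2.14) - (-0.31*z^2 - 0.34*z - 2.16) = 1.46*z^2 + 3.89*z + 0.02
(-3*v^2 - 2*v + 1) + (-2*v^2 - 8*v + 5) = -5*v^2 - 10*v + 6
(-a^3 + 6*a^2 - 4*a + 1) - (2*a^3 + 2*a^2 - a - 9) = -3*a^3 + 4*a^2 - 3*a + 10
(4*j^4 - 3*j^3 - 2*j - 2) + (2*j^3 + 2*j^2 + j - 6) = 4*j^4 - j^3 + 2*j^2 - j - 8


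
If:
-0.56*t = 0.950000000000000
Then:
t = -1.70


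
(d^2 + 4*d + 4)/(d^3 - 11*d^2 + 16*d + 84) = (d + 2)/(d^2 - 13*d + 42)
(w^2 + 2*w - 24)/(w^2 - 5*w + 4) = (w + 6)/(w - 1)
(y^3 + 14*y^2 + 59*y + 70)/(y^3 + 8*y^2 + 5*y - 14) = (y + 5)/(y - 1)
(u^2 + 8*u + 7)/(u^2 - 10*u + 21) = (u^2 + 8*u + 7)/(u^2 - 10*u + 21)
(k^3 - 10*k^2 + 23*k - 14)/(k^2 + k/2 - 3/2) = 2*(k^2 - 9*k + 14)/(2*k + 3)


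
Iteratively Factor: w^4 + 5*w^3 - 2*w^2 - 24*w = (w + 4)*(w^3 + w^2 - 6*w) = (w + 3)*(w + 4)*(w^2 - 2*w) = w*(w + 3)*(w + 4)*(w - 2)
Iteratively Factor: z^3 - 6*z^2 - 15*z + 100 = (z + 4)*(z^2 - 10*z + 25) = (z - 5)*(z + 4)*(z - 5)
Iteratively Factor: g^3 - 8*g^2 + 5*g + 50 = (g - 5)*(g^2 - 3*g - 10) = (g - 5)^2*(g + 2)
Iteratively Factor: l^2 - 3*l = (l - 3)*(l)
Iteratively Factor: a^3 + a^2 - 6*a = (a + 3)*(a^2 - 2*a) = a*(a + 3)*(a - 2)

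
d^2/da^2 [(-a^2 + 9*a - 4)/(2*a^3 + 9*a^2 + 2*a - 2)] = 2*(-4*a^6 + 108*a^5 + 402*a^4 + 107*a^3 - 858*a^2 + 222*a - 56)/(8*a^9 + 108*a^8 + 510*a^7 + 921*a^6 + 294*a^5 - 426*a^4 - 184*a^3 + 84*a^2 + 24*a - 8)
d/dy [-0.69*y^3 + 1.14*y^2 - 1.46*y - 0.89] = -2.07*y^2 + 2.28*y - 1.46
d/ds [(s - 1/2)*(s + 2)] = 2*s + 3/2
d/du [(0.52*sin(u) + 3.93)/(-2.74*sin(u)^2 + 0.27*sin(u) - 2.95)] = (1.4248*sin(u)^2 + 21.5364*sin(u) - 2.5951)*cos(u)/(7.5076*sin(u)^4 - 1.4796*sin(u)^3 + 16.2389*sin(u)^2 - 1.593*sin(u) + 8.7025)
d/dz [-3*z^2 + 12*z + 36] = 12 - 6*z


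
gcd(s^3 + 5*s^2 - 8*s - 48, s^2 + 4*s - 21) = s - 3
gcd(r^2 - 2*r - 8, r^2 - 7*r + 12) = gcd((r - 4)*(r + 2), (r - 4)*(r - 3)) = r - 4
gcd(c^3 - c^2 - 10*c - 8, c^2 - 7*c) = 1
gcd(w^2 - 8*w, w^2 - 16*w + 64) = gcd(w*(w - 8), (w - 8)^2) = w - 8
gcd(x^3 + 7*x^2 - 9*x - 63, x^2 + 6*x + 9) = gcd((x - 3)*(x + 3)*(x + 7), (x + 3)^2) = x + 3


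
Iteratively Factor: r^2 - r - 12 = (r + 3)*(r - 4)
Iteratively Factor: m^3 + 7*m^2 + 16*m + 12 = (m + 2)*(m^2 + 5*m + 6) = (m + 2)*(m + 3)*(m + 2)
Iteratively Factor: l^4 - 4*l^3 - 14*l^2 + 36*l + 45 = (l + 1)*(l^3 - 5*l^2 - 9*l + 45) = (l - 5)*(l + 1)*(l^2 - 9) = (l - 5)*(l + 1)*(l + 3)*(l - 3)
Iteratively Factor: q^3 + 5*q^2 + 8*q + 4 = (q + 2)*(q^2 + 3*q + 2) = (q + 1)*(q + 2)*(q + 2)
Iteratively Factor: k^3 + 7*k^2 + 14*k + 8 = (k + 1)*(k^2 + 6*k + 8) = (k + 1)*(k + 2)*(k + 4)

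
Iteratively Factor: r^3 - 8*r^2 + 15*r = (r - 3)*(r^2 - 5*r) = r*(r - 3)*(r - 5)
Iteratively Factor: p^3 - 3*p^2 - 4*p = (p)*(p^2 - 3*p - 4) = p*(p + 1)*(p - 4)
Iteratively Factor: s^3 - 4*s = (s - 2)*(s^2 + 2*s) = (s - 2)*(s + 2)*(s)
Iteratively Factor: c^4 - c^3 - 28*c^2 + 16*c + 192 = (c + 4)*(c^3 - 5*c^2 - 8*c + 48) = (c - 4)*(c + 4)*(c^2 - c - 12) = (c - 4)^2*(c + 4)*(c + 3)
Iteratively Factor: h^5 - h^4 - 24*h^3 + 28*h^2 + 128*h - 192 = (h - 2)*(h^4 + h^3 - 22*h^2 - 16*h + 96) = (h - 2)*(h + 4)*(h^3 - 3*h^2 - 10*h + 24) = (h - 4)*(h - 2)*(h + 4)*(h^2 + h - 6) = (h - 4)*(h - 2)*(h + 3)*(h + 4)*(h - 2)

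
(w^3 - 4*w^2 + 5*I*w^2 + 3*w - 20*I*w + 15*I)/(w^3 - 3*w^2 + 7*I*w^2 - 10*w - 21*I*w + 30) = (w - 1)/(w + 2*I)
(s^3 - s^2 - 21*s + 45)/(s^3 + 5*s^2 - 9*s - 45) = (s - 3)/(s + 3)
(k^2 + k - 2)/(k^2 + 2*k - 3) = (k + 2)/(k + 3)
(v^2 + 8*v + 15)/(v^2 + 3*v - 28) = (v^2 + 8*v + 15)/(v^2 + 3*v - 28)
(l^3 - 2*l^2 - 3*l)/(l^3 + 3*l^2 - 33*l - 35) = l*(l - 3)/(l^2 + 2*l - 35)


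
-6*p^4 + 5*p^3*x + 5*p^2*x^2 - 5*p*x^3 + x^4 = (-3*p + x)*(-2*p + x)*(-p + x)*(p + x)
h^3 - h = h*(h - 1)*(h + 1)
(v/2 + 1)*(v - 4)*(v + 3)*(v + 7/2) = v^4/2 + 9*v^3/4 - 21*v^2/4 - 73*v/2 - 42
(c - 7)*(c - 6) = c^2 - 13*c + 42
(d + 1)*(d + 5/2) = d^2 + 7*d/2 + 5/2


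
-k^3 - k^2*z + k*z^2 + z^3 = (-k + z)*(k + z)^2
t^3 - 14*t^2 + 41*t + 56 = (t - 8)*(t - 7)*(t + 1)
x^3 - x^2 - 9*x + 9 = (x - 3)*(x - 1)*(x + 3)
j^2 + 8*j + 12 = (j + 2)*(j + 6)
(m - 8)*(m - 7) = m^2 - 15*m + 56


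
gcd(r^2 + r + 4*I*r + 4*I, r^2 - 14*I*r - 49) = 1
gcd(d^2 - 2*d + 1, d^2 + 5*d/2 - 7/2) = d - 1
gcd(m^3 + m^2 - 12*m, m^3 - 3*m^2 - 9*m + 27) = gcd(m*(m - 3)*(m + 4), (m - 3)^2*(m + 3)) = m - 3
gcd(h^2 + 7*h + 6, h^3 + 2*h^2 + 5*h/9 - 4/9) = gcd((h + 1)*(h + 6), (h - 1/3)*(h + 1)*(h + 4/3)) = h + 1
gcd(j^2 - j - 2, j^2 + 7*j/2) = 1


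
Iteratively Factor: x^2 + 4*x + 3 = (x + 3)*(x + 1)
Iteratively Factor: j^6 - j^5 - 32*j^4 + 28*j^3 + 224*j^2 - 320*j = (j - 5)*(j^5 + 4*j^4 - 12*j^3 - 32*j^2 + 64*j) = j*(j - 5)*(j^4 + 4*j^3 - 12*j^2 - 32*j + 64) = j*(j - 5)*(j - 2)*(j^3 + 6*j^2 - 32) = j*(j - 5)*(j - 2)*(j + 4)*(j^2 + 2*j - 8) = j*(j - 5)*(j - 2)^2*(j + 4)*(j + 4)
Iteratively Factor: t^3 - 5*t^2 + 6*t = (t)*(t^2 - 5*t + 6) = t*(t - 2)*(t - 3)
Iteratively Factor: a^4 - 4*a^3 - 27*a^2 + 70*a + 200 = (a - 5)*(a^3 + a^2 - 22*a - 40) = (a - 5)*(a + 2)*(a^2 - a - 20) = (a - 5)^2*(a + 2)*(a + 4)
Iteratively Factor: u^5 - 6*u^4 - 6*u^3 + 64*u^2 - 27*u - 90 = (u - 5)*(u^4 - u^3 - 11*u^2 + 9*u + 18) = (u - 5)*(u + 1)*(u^3 - 2*u^2 - 9*u + 18) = (u - 5)*(u - 2)*(u + 1)*(u^2 - 9) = (u - 5)*(u - 3)*(u - 2)*(u + 1)*(u + 3)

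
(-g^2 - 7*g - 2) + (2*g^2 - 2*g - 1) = g^2 - 9*g - 3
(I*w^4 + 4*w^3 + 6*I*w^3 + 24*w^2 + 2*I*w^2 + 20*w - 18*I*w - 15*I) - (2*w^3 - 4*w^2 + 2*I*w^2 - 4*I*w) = I*w^4 + 2*w^3 + 6*I*w^3 + 28*w^2 + 20*w - 14*I*w - 15*I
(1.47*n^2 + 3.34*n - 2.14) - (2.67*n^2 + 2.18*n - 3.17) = -1.2*n^2 + 1.16*n + 1.03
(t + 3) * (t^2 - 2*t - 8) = t^3 + t^2 - 14*t - 24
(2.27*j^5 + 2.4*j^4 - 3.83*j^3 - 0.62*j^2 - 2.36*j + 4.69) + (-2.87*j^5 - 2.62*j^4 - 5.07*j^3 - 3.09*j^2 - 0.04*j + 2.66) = -0.6*j^5 - 0.22*j^4 - 8.9*j^3 - 3.71*j^2 - 2.4*j + 7.35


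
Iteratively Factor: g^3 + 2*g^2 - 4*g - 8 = (g + 2)*(g^2 - 4) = (g - 2)*(g + 2)*(g + 2)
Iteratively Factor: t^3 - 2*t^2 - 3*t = (t)*(t^2 - 2*t - 3) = t*(t - 3)*(t + 1)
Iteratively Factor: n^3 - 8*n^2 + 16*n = (n - 4)*(n^2 - 4*n) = n*(n - 4)*(n - 4)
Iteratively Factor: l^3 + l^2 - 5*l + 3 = (l - 1)*(l^2 + 2*l - 3) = (l - 1)^2*(l + 3)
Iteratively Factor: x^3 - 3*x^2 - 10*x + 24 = (x - 4)*(x^2 + x - 6) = (x - 4)*(x + 3)*(x - 2)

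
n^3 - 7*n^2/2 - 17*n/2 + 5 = (n - 5)*(n - 1/2)*(n + 2)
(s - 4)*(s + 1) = s^2 - 3*s - 4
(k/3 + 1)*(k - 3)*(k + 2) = k^3/3 + 2*k^2/3 - 3*k - 6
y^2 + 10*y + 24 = (y + 4)*(y + 6)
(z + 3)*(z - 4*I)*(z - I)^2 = z^4 + 3*z^3 - 6*I*z^3 - 9*z^2 - 18*I*z^2 - 27*z + 4*I*z + 12*I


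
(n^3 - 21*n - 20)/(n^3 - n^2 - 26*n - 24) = (n - 5)/(n - 6)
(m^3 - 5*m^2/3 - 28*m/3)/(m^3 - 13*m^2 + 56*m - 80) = m*(3*m + 7)/(3*(m^2 - 9*m + 20))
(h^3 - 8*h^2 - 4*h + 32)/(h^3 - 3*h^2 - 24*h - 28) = (h^2 - 10*h + 16)/(h^2 - 5*h - 14)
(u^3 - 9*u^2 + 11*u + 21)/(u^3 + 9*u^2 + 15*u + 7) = (u^2 - 10*u + 21)/(u^2 + 8*u + 7)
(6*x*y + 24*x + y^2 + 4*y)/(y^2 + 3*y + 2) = (6*x*y + 24*x + y^2 + 4*y)/(y^2 + 3*y + 2)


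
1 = 1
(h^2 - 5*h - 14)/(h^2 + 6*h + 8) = (h - 7)/(h + 4)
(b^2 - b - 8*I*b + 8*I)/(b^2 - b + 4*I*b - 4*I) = (b - 8*I)/(b + 4*I)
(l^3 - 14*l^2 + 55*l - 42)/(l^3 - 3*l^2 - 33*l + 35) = (l - 6)/(l + 5)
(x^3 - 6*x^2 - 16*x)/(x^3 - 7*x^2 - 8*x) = (x + 2)/(x + 1)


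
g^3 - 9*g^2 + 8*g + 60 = (g - 6)*(g - 5)*(g + 2)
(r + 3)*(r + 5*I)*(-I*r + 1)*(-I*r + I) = -r^4 - 2*r^3 - 6*I*r^3 + 8*r^2 - 12*I*r^2 + 10*r + 18*I*r - 15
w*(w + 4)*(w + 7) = w^3 + 11*w^2 + 28*w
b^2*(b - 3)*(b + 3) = b^4 - 9*b^2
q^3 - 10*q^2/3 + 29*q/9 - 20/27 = (q - 5/3)*(q - 4/3)*(q - 1/3)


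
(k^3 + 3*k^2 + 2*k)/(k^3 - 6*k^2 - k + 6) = k*(k + 2)/(k^2 - 7*k + 6)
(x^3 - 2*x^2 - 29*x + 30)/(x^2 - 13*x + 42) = (x^2 + 4*x - 5)/(x - 7)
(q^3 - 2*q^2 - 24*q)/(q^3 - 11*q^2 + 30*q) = (q + 4)/(q - 5)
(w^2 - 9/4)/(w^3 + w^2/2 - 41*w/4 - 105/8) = 2*(2*w - 3)/(4*w^2 - 4*w - 35)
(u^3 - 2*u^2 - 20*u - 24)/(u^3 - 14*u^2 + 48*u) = (u^2 + 4*u + 4)/(u*(u - 8))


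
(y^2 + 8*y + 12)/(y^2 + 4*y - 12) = (y + 2)/(y - 2)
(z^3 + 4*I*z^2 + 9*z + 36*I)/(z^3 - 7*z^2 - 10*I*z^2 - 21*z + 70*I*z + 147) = (z^2 + 7*I*z - 12)/(z^2 - 7*z*(1 + I) + 49*I)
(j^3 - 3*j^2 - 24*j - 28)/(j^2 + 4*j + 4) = j - 7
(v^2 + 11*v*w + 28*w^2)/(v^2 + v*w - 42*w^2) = (v + 4*w)/(v - 6*w)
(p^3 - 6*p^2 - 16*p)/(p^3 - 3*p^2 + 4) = p*(p^2 - 6*p - 16)/(p^3 - 3*p^2 + 4)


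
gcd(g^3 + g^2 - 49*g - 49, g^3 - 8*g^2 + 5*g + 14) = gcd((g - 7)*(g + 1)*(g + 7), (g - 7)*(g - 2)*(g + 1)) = g^2 - 6*g - 7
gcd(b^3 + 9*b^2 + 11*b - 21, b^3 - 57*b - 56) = b + 7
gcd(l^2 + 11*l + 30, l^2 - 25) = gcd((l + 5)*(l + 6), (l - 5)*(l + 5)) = l + 5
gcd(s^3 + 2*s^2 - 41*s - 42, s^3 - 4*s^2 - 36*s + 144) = s - 6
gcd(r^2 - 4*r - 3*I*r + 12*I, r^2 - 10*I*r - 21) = r - 3*I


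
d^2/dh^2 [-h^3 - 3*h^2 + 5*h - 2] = -6*h - 6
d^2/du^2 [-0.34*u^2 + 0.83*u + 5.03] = -0.680000000000000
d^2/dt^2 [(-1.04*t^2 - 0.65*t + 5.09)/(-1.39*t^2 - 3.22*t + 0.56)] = (-6.79793400000001*t^3 - 54.149118*t^2 - 133.655172*t - 110.477976)/(2.685619*t^6 + 18.664086*t^5 + 39.9903*t^4 + 18.34756*t^3 - 16.1112*t^2 + 3.029376*t - 0.175616)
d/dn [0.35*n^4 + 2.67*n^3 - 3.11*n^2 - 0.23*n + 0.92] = 1.4*n^3 + 8.01*n^2 - 6.22*n - 0.23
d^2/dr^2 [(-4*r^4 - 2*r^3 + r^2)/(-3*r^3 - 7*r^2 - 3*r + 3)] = 2*(109*r^6 + 306*r^5 - 9*r^4 - 270*r^3 + 99*r^2 + 54*r - 9)/(27*r^9 + 189*r^8 + 522*r^7 + 640*r^6 + 144*r^5 - 414*r^4 - 270*r^3 + 108*r^2 + 81*r - 27)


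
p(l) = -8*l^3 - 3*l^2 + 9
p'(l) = -24*l^2 - 6*l = 6*l*(-4*l - 1)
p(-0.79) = 11.07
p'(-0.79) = -10.24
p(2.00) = -67.00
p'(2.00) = -108.00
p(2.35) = -111.39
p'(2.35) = -146.64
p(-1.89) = 52.29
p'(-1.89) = -74.39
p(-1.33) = 22.51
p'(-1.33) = -34.47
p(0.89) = 0.98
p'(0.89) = -24.35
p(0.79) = 3.18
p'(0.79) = -19.72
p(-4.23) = 560.82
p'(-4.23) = -404.05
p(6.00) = -1827.00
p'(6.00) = -900.00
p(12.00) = -14247.00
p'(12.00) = -3528.00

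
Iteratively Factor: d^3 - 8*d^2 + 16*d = (d - 4)*(d^2 - 4*d) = (d - 4)^2*(d)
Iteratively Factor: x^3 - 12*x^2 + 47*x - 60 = (x - 4)*(x^2 - 8*x + 15) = (x - 5)*(x - 4)*(x - 3)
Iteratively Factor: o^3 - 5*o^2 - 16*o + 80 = (o + 4)*(o^2 - 9*o + 20) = (o - 5)*(o + 4)*(o - 4)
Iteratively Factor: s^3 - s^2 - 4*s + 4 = (s - 1)*(s^2 - 4) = (s - 1)*(s + 2)*(s - 2)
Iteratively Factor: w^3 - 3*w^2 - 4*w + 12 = (w - 3)*(w^2 - 4) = (w - 3)*(w + 2)*(w - 2)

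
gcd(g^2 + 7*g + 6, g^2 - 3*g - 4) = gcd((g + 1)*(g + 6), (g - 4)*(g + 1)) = g + 1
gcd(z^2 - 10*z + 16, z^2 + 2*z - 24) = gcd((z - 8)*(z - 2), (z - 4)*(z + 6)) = 1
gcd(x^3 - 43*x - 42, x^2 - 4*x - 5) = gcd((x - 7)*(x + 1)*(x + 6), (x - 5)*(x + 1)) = x + 1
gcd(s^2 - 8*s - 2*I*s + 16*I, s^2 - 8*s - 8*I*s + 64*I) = s - 8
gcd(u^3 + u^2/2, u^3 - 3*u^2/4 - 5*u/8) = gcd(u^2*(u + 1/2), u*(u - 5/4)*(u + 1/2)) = u^2 + u/2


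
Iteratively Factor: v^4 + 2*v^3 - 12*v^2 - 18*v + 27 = (v + 3)*(v^3 - v^2 - 9*v + 9) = (v - 3)*(v + 3)*(v^2 + 2*v - 3) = (v - 3)*(v - 1)*(v + 3)*(v + 3)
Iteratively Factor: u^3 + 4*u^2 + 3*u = (u + 1)*(u^2 + 3*u) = u*(u + 1)*(u + 3)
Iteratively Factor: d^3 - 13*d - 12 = (d - 4)*(d^2 + 4*d + 3) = (d - 4)*(d + 1)*(d + 3)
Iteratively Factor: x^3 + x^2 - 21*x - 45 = (x + 3)*(x^2 - 2*x - 15) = (x - 5)*(x + 3)*(x + 3)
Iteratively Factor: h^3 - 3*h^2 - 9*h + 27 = (h - 3)*(h^2 - 9) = (h - 3)^2*(h + 3)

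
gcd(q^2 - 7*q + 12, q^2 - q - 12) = q - 4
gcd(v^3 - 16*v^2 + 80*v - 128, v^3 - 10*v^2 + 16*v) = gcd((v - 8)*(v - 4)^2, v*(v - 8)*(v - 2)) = v - 8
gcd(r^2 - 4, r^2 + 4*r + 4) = r + 2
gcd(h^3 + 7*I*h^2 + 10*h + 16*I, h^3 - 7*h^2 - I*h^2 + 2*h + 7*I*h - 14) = h^2 - I*h + 2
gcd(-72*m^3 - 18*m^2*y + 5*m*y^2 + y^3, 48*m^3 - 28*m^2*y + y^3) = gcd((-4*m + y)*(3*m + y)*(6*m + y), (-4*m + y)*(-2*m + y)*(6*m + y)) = -24*m^2 + 2*m*y + y^2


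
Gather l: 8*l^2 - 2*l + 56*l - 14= 8*l^2 + 54*l - 14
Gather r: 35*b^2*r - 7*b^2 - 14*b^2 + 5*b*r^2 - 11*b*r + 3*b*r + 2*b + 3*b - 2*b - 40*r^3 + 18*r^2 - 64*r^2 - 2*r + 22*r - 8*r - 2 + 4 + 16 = -21*b^2 + 3*b - 40*r^3 + r^2*(5*b - 46) + r*(35*b^2 - 8*b + 12) + 18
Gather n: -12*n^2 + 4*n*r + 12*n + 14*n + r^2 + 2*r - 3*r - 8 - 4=-12*n^2 + n*(4*r + 26) + r^2 - r - 12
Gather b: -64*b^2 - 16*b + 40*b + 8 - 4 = -64*b^2 + 24*b + 4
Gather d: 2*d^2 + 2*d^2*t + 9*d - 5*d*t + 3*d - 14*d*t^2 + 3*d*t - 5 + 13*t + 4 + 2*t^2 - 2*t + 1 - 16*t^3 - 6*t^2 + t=d^2*(2*t + 2) + d*(-14*t^2 - 2*t + 12) - 16*t^3 - 4*t^2 + 12*t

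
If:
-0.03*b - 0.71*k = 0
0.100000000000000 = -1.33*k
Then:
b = 1.78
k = -0.08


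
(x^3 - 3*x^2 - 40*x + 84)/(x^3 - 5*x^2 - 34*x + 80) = (x^2 - x - 42)/(x^2 - 3*x - 40)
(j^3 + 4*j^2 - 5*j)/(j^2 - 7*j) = (j^2 + 4*j - 5)/(j - 7)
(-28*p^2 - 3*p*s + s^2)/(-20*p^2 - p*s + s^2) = (7*p - s)/(5*p - s)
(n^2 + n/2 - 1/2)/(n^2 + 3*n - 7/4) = 2*(n + 1)/(2*n + 7)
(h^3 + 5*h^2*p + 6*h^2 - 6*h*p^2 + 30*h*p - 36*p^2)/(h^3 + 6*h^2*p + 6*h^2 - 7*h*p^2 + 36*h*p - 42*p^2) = (h + 6*p)/(h + 7*p)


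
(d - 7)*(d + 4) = d^2 - 3*d - 28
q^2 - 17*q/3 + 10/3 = (q - 5)*(q - 2/3)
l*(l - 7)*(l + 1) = l^3 - 6*l^2 - 7*l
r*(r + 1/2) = r^2 + r/2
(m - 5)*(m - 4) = m^2 - 9*m + 20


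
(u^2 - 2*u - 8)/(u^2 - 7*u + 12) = (u + 2)/(u - 3)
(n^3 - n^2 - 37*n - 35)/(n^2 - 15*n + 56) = (n^2 + 6*n + 5)/(n - 8)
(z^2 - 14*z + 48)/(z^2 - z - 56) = (z - 6)/(z + 7)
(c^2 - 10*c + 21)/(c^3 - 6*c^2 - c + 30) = (c - 7)/(c^2 - 3*c - 10)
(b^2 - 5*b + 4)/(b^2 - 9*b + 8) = (b - 4)/(b - 8)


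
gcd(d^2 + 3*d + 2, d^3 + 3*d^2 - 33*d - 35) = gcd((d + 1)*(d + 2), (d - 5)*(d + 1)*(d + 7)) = d + 1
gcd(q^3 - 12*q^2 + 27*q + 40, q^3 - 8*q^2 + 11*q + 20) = q^2 - 4*q - 5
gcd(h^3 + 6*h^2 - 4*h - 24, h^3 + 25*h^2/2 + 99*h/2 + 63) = h + 6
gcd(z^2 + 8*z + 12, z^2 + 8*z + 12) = z^2 + 8*z + 12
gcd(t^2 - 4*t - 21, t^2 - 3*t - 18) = t + 3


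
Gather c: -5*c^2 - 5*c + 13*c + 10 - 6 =-5*c^2 + 8*c + 4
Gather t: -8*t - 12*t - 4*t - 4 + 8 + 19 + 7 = 30 - 24*t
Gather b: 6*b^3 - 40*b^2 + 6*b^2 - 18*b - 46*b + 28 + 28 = 6*b^3 - 34*b^2 - 64*b + 56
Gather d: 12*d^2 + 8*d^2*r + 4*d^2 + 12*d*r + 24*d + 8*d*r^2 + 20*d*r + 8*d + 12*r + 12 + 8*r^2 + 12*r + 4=d^2*(8*r + 16) + d*(8*r^2 + 32*r + 32) + 8*r^2 + 24*r + 16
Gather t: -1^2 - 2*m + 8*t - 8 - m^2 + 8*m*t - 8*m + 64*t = -m^2 - 10*m + t*(8*m + 72) - 9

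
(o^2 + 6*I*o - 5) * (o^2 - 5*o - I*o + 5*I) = o^4 - 5*o^3 + 5*I*o^3 + o^2 - 25*I*o^2 - 5*o + 5*I*o - 25*I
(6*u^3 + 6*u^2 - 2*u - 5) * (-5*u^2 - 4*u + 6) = -30*u^5 - 54*u^4 + 22*u^3 + 69*u^2 + 8*u - 30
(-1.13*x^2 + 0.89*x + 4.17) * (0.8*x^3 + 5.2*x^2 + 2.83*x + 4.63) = -0.904*x^5 - 5.164*x^4 + 4.7661*x^3 + 18.9708*x^2 + 15.9218*x + 19.3071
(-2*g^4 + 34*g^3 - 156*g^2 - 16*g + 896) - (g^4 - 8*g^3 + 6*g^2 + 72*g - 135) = -3*g^4 + 42*g^3 - 162*g^2 - 88*g + 1031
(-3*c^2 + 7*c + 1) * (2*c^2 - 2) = -6*c^4 + 14*c^3 + 8*c^2 - 14*c - 2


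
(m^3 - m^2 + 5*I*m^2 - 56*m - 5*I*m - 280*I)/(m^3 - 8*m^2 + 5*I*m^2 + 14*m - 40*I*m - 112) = (m^2 + m*(7 + 5*I) + 35*I)/(m^2 + 5*I*m + 14)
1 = 1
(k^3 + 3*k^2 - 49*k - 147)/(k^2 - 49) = k + 3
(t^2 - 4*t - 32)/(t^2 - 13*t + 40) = (t + 4)/(t - 5)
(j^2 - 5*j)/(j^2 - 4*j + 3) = j*(j - 5)/(j^2 - 4*j + 3)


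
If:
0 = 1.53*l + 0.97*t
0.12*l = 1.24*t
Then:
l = 0.00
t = 0.00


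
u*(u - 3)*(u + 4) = u^3 + u^2 - 12*u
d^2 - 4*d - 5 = (d - 5)*(d + 1)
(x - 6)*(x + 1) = x^2 - 5*x - 6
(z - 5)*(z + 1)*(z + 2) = z^3 - 2*z^2 - 13*z - 10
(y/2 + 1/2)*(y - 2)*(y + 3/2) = y^3/2 + y^2/4 - 7*y/4 - 3/2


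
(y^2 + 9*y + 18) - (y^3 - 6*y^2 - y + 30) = -y^3 + 7*y^2 + 10*y - 12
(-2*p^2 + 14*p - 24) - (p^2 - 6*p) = -3*p^2 + 20*p - 24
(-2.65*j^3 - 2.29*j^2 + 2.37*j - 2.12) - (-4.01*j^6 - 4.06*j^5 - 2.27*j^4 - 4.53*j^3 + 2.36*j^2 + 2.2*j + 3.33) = 4.01*j^6 + 4.06*j^5 + 2.27*j^4 + 1.88*j^3 - 4.65*j^2 + 0.17*j - 5.45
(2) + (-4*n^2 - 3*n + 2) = -4*n^2 - 3*n + 4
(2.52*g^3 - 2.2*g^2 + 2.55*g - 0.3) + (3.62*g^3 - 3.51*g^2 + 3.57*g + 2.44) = 6.14*g^3 - 5.71*g^2 + 6.12*g + 2.14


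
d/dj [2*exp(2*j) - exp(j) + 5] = (4*exp(j) - 1)*exp(j)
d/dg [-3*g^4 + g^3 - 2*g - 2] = -12*g^3 + 3*g^2 - 2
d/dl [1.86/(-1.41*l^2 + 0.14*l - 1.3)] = (5.2452*l - 0.2604)/(1.41*l^2 - 0.14*l + 1.3)^2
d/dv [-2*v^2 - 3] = -4*v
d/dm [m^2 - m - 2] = 2*m - 1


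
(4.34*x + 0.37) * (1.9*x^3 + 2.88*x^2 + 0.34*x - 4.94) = 8.246*x^4 + 13.2022*x^3 + 2.5412*x^2 - 21.3138*x - 1.8278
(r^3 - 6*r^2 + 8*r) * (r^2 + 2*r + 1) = r^5 - 4*r^4 - 3*r^3 + 10*r^2 + 8*r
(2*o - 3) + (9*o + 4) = 11*o + 1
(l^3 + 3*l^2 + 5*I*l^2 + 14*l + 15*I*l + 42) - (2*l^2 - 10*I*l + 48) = l^3 + l^2 + 5*I*l^2 + 14*l + 25*I*l - 6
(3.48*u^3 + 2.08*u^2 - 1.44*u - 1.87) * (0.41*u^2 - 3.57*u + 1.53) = 1.4268*u^5 - 11.5708*u^4 - 2.6916*u^3 + 7.5565*u^2 + 4.4727*u - 2.8611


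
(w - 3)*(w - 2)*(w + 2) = w^3 - 3*w^2 - 4*w + 12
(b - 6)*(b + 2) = b^2 - 4*b - 12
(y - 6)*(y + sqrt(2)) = y^2 - 6*y + sqrt(2)*y - 6*sqrt(2)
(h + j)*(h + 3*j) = h^2 + 4*h*j + 3*j^2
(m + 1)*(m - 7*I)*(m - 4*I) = m^3 + m^2 - 11*I*m^2 - 28*m - 11*I*m - 28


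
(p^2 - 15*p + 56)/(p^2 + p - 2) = (p^2 - 15*p + 56)/(p^2 + p - 2)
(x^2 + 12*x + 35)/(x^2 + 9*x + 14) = (x + 5)/(x + 2)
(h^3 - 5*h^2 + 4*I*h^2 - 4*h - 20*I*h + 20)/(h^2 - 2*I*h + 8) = (h^2 + h*(-5 + 2*I) - 10*I)/(h - 4*I)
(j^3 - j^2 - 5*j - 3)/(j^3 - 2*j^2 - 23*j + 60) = (j^2 + 2*j + 1)/(j^2 + j - 20)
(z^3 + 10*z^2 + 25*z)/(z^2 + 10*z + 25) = z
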